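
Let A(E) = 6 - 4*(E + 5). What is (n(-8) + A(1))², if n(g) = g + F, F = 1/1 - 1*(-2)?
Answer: 529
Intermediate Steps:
F = 3 (F = 1 + 2 = 3)
n(g) = 3 + g (n(g) = g + 3 = 3 + g)
A(E) = -14 - 4*E (A(E) = 6 - 4*(5 + E) = 6 + (-20 - 4*E) = -14 - 4*E)
(n(-8) + A(1))² = ((3 - 8) + (-14 - 4*1))² = (-5 + (-14 - 4))² = (-5 - 18)² = (-23)² = 529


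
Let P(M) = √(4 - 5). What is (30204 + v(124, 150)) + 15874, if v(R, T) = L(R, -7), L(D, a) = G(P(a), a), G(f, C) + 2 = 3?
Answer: 46079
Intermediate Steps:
P(M) = I (P(M) = √(-1) = I)
G(f, C) = 1 (G(f, C) = -2 + 3 = 1)
L(D, a) = 1
v(R, T) = 1
(30204 + v(124, 150)) + 15874 = (30204 + 1) + 15874 = 30205 + 15874 = 46079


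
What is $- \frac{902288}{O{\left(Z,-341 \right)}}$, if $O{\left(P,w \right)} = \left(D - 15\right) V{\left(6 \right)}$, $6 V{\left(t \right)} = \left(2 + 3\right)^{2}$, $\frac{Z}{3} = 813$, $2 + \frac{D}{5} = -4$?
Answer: $\frac{1804576}{375} \approx 4812.2$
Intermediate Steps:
$D = -30$ ($D = -10 + 5 \left(-4\right) = -10 - 20 = -30$)
$Z = 2439$ ($Z = 3 \cdot 813 = 2439$)
$V{\left(t \right)} = \frac{25}{6}$ ($V{\left(t \right)} = \frac{\left(2 + 3\right)^{2}}{6} = \frac{5^{2}}{6} = \frac{1}{6} \cdot 25 = \frac{25}{6}$)
$O{\left(P,w \right)} = - \frac{375}{2}$ ($O{\left(P,w \right)} = \left(-30 - 15\right) \frac{25}{6} = \left(-45\right) \frac{25}{6} = - \frac{375}{2}$)
$- \frac{902288}{O{\left(Z,-341 \right)}} = - \frac{902288}{- \frac{375}{2}} = \left(-902288\right) \left(- \frac{2}{375}\right) = \frac{1804576}{375}$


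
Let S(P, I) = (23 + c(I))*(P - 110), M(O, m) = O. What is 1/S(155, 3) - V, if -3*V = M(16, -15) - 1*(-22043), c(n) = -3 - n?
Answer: 5625046/765 ≈ 7353.0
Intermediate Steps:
S(P, I) = (-110 + P)*(20 - I) (S(P, I) = (23 + (-3 - I))*(P - 110) = (20 - I)*(-110 + P) = (-110 + P)*(20 - I))
V = -7353 (V = -(16 - 1*(-22043))/3 = -(16 + 22043)/3 = -1/3*22059 = -7353)
1/S(155, 3) - V = 1/(-2200 + 20*155 + 110*3 - 1*3*155) - 1*(-7353) = 1/(-2200 + 3100 + 330 - 465) + 7353 = 1/765 + 7353 = 5625046/765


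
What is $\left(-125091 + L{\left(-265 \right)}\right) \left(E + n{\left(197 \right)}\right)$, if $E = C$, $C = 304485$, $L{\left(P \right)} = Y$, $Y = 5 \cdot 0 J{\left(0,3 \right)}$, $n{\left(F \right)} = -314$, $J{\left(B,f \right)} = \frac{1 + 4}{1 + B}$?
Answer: $-38049054561$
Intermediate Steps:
$J{\left(B,f \right)} = \frac{5}{1 + B}$
$Y = 0$ ($Y = 5 \cdot 0 \frac{5}{1 + 0} = 0 \cdot \frac{5}{1} = 0 \cdot 5 \cdot 1 = 0 \cdot 5 = 0$)
$L{\left(P \right)} = 0$
$E = 304485$
$\left(-125091 + L{\left(-265 \right)}\right) \left(E + n{\left(197 \right)}\right) = \left(-125091 + 0\right) \left(304485 - 314\right) = \left(-125091\right) 304171 = -38049054561$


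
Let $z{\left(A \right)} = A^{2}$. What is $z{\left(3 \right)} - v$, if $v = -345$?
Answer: $354$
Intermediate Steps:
$z{\left(3 \right)} - v = 3^{2} - -345 = 9 + 345 = 354$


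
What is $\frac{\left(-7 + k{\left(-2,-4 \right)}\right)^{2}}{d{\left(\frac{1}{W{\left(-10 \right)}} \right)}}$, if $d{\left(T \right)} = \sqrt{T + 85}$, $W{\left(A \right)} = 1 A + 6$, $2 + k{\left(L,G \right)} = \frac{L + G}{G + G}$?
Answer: $\frac{363 \sqrt{339}}{904} \approx 7.3933$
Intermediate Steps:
$k{\left(L,G \right)} = -2 + \frac{G + L}{2 G}$ ($k{\left(L,G \right)} = -2 + \frac{L + G}{G + G} = -2 + \frac{G + L}{2 G}$)
$W{\left(A \right)} = 6 + A$ ($W{\left(A \right)} = A + 6 = 6 + A$)
$d{\left(T \right)} = \sqrt{85 + T}$
$\frac{\left(-7 + k{\left(-2,-4 \right)}\right)^{2}}{d{\left(\frac{1}{W{\left(-10 \right)}} \right)}} = \frac{\left(-7 + \frac{-2 - -12}{2 \left(-4\right)}\right)^{2}}{\sqrt{85 + \frac{1}{6 - 10}}} = \frac{\left(-7 + \frac{1}{2} \left(- \frac{1}{4}\right) \left(-2 + 12\right)\right)^{2}}{\sqrt{85 + \frac{1}{-4}}} = \frac{\left(-7 + \frac{1}{2} \left(- \frac{1}{4}\right) 10\right)^{2}}{\sqrt{85 - \frac{1}{4}}} = \frac{\left(-7 - \frac{5}{4}\right)^{2}}{\sqrt{\frac{339}{4}}} = \frac{\left(- \frac{33}{4}\right)^{2}}{\frac{1}{2} \sqrt{339}} = \frac{1089 \frac{2 \sqrt{339}}{339}}{16} = \frac{363 \sqrt{339}}{904}$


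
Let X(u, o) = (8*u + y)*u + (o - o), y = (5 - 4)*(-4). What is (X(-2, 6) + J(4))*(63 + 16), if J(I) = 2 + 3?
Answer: 3555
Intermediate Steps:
y = -4 (y = 1*(-4) = -4)
X(u, o) = u*(-4 + 8*u) (X(u, o) = (8*u - 4)*u + (o - o) = (-4 + 8*u)*u + 0 = u*(-4 + 8*u) + 0 = u*(-4 + 8*u))
J(I) = 5
(X(-2, 6) + J(4))*(63 + 16) = (4*(-2)*(-1 + 2*(-2)) + 5)*(63 + 16) = (4*(-2)*(-1 - 4) + 5)*79 = (4*(-2)*(-5) + 5)*79 = (40 + 5)*79 = 45*79 = 3555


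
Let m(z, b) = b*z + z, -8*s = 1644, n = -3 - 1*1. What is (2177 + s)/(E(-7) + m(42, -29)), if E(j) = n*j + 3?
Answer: -3943/2290 ≈ -1.7218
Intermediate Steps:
n = -4 (n = -3 - 1 = -4)
s = -411/2 (s = -1/8*1644 = -411/2 ≈ -205.50)
m(z, b) = z + b*z
E(j) = 3 - 4*j (E(j) = -4*j + 3 = 3 - 4*j)
(2177 + s)/(E(-7) + m(42, -29)) = (2177 - 411/2)/((3 - 4*(-7)) + 42*(1 - 29)) = 3943/(2*((3 + 28) + 42*(-28))) = 3943/(2*(31 - 1176)) = (3943/2)/(-1145) = (3943/2)*(-1/1145) = -3943/2290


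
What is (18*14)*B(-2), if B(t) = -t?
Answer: 504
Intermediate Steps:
(18*14)*B(-2) = (18*14)*(-1*(-2)) = 252*2 = 504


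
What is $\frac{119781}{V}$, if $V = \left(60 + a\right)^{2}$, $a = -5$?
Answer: $\frac{119781}{3025} \approx 39.597$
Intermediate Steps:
$V = 3025$ ($V = \left(60 - 5\right)^{2} = 55^{2} = 3025$)
$\frac{119781}{V} = \frac{119781}{3025}$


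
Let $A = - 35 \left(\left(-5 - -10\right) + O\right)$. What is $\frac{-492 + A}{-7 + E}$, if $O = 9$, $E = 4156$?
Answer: $- \frac{982}{4149} \approx -0.23668$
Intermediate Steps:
$A = -490$ ($A = - 35 \left(\left(-5 - -10\right) + 9\right) = - 35 \left(\left(-5 + 10\right) + 9\right) = - 35 \left(5 + 9\right) = \left(-35\right) 14 = -490$)
$\frac{-492 + A}{-7 + E} = \frac{-492 - 490}{-7 + 4156} = - \frac{982}{4149}$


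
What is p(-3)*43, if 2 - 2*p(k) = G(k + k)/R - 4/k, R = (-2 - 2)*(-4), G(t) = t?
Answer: 1075/48 ≈ 22.396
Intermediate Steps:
R = 16 (R = -4*(-4) = 16)
p(k) = 1 + 2/k - k/16 (p(k) = 1 - ((k + k)/16 - 4/k)/2 = 1 - ((2*k)*(1/16) - 4/k)/2 = 1 - (k/8 - 4/k)/2 = 1 - (-4/k + k/8)/2 = 1 + (2/k - k/16) = 1 + 2/k - k/16)
p(-3)*43 = (1 + 2/(-3) - 1/16*(-3))*43 = (1 + 2*(-⅓) + 3/16)*43 = (1 - ⅔ + 3/16)*43 = (25/48)*43 = 1075/48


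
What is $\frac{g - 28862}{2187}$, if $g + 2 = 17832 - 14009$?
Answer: $- \frac{8347}{729} \approx -11.45$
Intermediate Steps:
$g = 3821$ ($g = -2 + \left(17832 - 14009\right) = -2 + 3823 = 3821$)
$\frac{g - 28862}{2187} = \frac{3821 - 28862}{2187} = \left(-25041\right) \frac{1}{2187} = - \frac{8347}{729}$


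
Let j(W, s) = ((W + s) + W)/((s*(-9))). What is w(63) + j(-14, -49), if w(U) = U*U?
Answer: 250036/63 ≈ 3968.8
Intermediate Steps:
w(U) = U²
j(W, s) = -(s + 2*W)/(9*s) (j(W, s) = (s + 2*W)/((-9*s)) = (s + 2*W)*(-1/(9*s)) = -(s + 2*W)/(9*s))
w(63) + j(-14, -49) = 63² + (⅑)*(-1*(-49) - 2*(-14))/(-49) = 3969 + (⅑)*(-1/49)*(49 + 28) = 3969 + (⅑)*(-1/49)*77 = 3969 - 11/63 = 250036/63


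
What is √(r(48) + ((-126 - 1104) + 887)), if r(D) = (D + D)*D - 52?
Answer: √4213 ≈ 64.908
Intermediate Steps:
r(D) = -52 + 2*D² (r(D) = (2*D)*D - 52 = 2*D² - 52 = -52 + 2*D²)
√(r(48) + ((-126 - 1104) + 887)) = √((-52 + 2*48²) + ((-126 - 1104) + 887)) = √((-52 + 2*2304) + (-1230 + 887)) = √((-52 + 4608) - 343) = √(4556 - 343) = √4213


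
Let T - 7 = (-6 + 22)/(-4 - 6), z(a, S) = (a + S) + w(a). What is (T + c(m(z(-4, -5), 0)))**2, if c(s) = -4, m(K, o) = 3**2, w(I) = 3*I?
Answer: 49/25 ≈ 1.9600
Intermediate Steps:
z(a, S) = S + 4*a (z(a, S) = (a + S) + 3*a = (S + a) + 3*a = S + 4*a)
m(K, o) = 9
T = 27/5 (T = 7 + (-6 + 22)/(-4 - 6) = 7 + 16/(-10) = 7 + 16*(-1/10) = 7 - 8/5 = 27/5 ≈ 5.4000)
(T + c(m(z(-4, -5), 0)))**2 = (27/5 - 4)**2 = (7/5)**2 = 49/25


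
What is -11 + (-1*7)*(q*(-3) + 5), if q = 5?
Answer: 59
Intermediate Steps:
-11 + (-1*7)*(q*(-3) + 5) = -11 + (-1*7)*(5*(-3) + 5) = -11 - 7*(-15 + 5) = -11 - 7*(-10) = -11 + 70 = 59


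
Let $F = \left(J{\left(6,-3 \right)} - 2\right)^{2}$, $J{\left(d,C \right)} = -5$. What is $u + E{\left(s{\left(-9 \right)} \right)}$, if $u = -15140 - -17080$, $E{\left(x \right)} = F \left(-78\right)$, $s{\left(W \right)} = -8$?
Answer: $-1882$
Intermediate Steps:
$F = 49$ ($F = \left(-5 - 2\right)^{2} = \left(-7\right)^{2} = 49$)
$E{\left(x \right)} = -3822$ ($E{\left(x \right)} = 49 \left(-78\right) = -3822$)
$u = 1940$ ($u = -15140 + 17080 = 1940$)
$u + E{\left(s{\left(-9 \right)} \right)} = 1940 - 3822 = -1882$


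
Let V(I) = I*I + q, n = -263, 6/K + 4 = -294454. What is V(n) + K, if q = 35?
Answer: 10188835713/147229 ≈ 69204.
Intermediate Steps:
K = -3/147229 (K = 6/(-4 - 294454) = 6/(-294458) = 6*(-1/294458) = -3/147229 ≈ -2.0376e-5)
V(I) = 35 + I² (V(I) = I*I + 35 = I² + 35 = 35 + I²)
V(n) + K = (35 + (-263)²) - 3/147229 = (35 + 69169) - 3/147229 = 69204 - 3/147229 = 10188835713/147229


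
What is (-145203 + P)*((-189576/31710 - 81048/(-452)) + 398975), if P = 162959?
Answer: 4232557721021932/597205 ≈ 7.0873e+9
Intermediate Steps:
(-145203 + P)*((-189576/31710 - 81048/(-452)) + 398975) = (-145203 + 162959)*((-189576/31710 - 81048/(-452)) + 398975) = 17756*((-189576*1/31710 - 81048*(-1/452)) + 398975) = 17756*((-31596/5285 + 20262/113) + 398975) = 17756*(103514322/597205 + 398975) = 17756*(238373379197/597205) = 4232557721021932/597205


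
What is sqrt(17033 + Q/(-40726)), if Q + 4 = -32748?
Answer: sqrt(7063097045865)/20363 ≈ 130.51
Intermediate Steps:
Q = -32752 (Q = -4 - 32748 = -32752)
sqrt(17033 + Q/(-40726)) = sqrt(17033 - 32752/(-40726)) = sqrt(17033 - 32752*(-1/40726)) = sqrt(17033 + 16376/20363) = sqrt(346859355/20363) = sqrt(7063097045865)/20363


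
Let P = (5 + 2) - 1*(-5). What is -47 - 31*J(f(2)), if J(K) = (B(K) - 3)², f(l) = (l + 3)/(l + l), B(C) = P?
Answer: -2558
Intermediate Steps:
P = 12 (P = 7 + 5 = 12)
B(C) = 12
f(l) = (3 + l)/(2*l) (f(l) = (3 + l)/((2*l)) = (3 + l)*(1/(2*l)) = (3 + l)/(2*l))
J(K) = 81 (J(K) = (12 - 3)² = 9² = 81)
-47 - 31*J(f(2)) = -47 - 31*81 = -47 - 2511 = -2558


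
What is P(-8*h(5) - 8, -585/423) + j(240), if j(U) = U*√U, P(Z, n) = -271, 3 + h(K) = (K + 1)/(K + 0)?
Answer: -271 + 960*√15 ≈ 3447.1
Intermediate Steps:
h(K) = -3 + (1 + K)/K (h(K) = -3 + (K + 1)/(K + 0) = -3 + (1 + K)/K)
j(U) = U^(3/2)
P(-8*h(5) - 8, -585/423) + j(240) = -271 + 240^(3/2) = -271 + 960*√15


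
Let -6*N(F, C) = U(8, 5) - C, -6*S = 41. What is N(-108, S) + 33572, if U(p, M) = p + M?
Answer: 1208473/36 ≈ 33569.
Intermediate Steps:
U(p, M) = M + p
S = -41/6 (S = -⅙*41 = -41/6 ≈ -6.8333)
N(F, C) = -13/6 + C/6 (N(F, C) = -((5 + 8) - C)/6 = -(13 - C)/6 = -13/6 + C/6)
N(-108, S) + 33572 = (-13/6 + (⅙)*(-41/6)) + 33572 = (-13/6 - 41/36) + 33572 = -119/36 + 33572 = 1208473/36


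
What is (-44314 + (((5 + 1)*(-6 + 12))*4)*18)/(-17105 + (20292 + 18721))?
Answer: -20861/10954 ≈ -1.9044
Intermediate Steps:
(-44314 + (((5 + 1)*(-6 + 12))*4)*18)/(-17105 + (20292 + 18721)) = (-44314 + ((6*6)*4)*18)/(-17105 + 39013) = (-44314 + (36*4)*18)/21908 = (-44314 + 144*18)*(1/21908) = (-44314 + 2592)*(1/21908) = -41722*1/21908 = -20861/10954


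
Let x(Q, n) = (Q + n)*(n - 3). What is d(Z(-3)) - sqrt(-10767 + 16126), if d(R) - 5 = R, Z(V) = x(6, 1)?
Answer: -9 - sqrt(5359) ≈ -82.205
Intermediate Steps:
x(Q, n) = (-3 + n)*(Q + n) (x(Q, n) = (Q + n)*(-3 + n) = (-3 + n)*(Q + n))
Z(V) = -14 (Z(V) = 1**2 - 3*6 - 3*1 + 6*1 = 1 - 18 - 3 + 6 = -14)
d(R) = 5 + R
d(Z(-3)) - sqrt(-10767 + 16126) = (5 - 14) - sqrt(-10767 + 16126) = -9 - sqrt(5359)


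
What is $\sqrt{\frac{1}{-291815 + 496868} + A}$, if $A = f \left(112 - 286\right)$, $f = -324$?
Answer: $\frac{\sqrt{2370426609045237}}{205053} \approx 237.44$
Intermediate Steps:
$A = 56376$ ($A = - 324 \left(112 - 286\right) = \left(-324\right) \left(-174\right) = 56376$)
$\sqrt{\frac{1}{-291815 + 496868} + A} = \sqrt{\frac{1}{-291815 + 496868} + 56376} = \sqrt{\frac{1}{205053} + 56376} = \sqrt{\frac{11560067929}{205053}} = \frac{\sqrt{2370426609045237}}{205053}$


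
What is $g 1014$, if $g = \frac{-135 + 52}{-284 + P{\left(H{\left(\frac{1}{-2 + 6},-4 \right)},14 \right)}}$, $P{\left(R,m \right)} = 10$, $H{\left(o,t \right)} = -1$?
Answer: $\frac{42081}{137} \approx 307.16$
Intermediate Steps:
$g = \frac{83}{274}$ ($g = \frac{-135 + 52}{-284 + 10} = - \frac{83}{-274} = \left(-83\right) \left(- \frac{1}{274}\right) = \frac{83}{274} \approx 0.30292$)
$g 1014 = \frac{83}{274} \cdot 1014 = \frac{42081}{137}$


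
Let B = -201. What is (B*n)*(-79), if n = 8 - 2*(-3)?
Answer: 222306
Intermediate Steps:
n = 14 (n = 8 + 6 = 14)
(B*n)*(-79) = -201*14*(-79) = -2814*(-79) = 222306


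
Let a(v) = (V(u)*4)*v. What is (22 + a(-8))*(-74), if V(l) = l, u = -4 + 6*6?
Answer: 74148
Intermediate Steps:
u = 32 (u = -4 + 36 = 32)
a(v) = 128*v (a(v) = (32*4)*v = 128*v)
(22 + a(-8))*(-74) = (22 + 128*(-8))*(-74) = (22 - 1024)*(-74) = -1002*(-74) = 74148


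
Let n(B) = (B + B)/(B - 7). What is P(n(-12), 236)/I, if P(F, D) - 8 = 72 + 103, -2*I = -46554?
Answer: 61/7759 ≈ 0.0078618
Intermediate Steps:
I = 23277 (I = -½*(-46554) = 23277)
n(B) = 2*B/(-7 + B) (n(B) = (2*B)/(-7 + B) = 2*B/(-7 + B))
P(F, D) = 183 (P(F, D) = 8 + (72 + 103) = 8 + 175 = 183)
P(n(-12), 236)/I = 183/23277 = 183*(1/23277) = 61/7759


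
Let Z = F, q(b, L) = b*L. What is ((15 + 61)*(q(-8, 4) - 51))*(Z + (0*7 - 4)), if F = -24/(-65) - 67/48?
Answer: 24732091/780 ≈ 31708.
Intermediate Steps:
q(b, L) = L*b
F = -3203/3120 (F = -24*(-1/65) - 67*1/48 = 24/65 - 67/48 = -3203/3120 ≈ -1.0266)
Z = -3203/3120 ≈ -1.0266
((15 + 61)*(q(-8, 4) - 51))*(Z + (0*7 - 4)) = ((15 + 61)*(4*(-8) - 51))*(-3203/3120 + (0*7 - 4)) = (76*(-32 - 51))*(-3203/3120 + (0 - 4)) = (76*(-83))*(-3203/3120 - 4) = -6308*(-15683/3120) = 24732091/780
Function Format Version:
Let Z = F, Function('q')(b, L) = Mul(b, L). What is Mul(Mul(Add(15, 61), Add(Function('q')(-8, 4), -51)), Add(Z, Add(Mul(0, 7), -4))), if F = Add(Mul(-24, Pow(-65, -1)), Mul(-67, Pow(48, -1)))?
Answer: Rational(24732091, 780) ≈ 31708.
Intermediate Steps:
Function('q')(b, L) = Mul(L, b)
F = Rational(-3203, 3120) (F = Add(Mul(-24, Rational(-1, 65)), Mul(-67, Rational(1, 48))) = Add(Rational(24, 65), Rational(-67, 48)) = Rational(-3203, 3120) ≈ -1.0266)
Z = Rational(-3203, 3120) ≈ -1.0266
Mul(Mul(Add(15, 61), Add(Function('q')(-8, 4), -51)), Add(Z, Add(Mul(0, 7), -4))) = Mul(Mul(Add(15, 61), Add(Mul(4, -8), -51)), Add(Rational(-3203, 3120), Add(Mul(0, 7), -4))) = Mul(Mul(76, Add(-32, -51)), Add(Rational(-3203, 3120), Add(0, -4))) = Mul(Mul(76, -83), Add(Rational(-3203, 3120), -4)) = Mul(-6308, Rational(-15683, 3120)) = Rational(24732091, 780)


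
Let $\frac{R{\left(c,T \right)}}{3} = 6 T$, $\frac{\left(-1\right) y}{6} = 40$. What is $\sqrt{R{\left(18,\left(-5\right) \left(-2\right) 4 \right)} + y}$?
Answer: $4 \sqrt{30} \approx 21.909$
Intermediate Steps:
$y = -240$ ($y = \left(-6\right) 40 = -240$)
$R{\left(c,T \right)} = 18 T$ ($R{\left(c,T \right)} = 3 \cdot 6 T = 18 T$)
$\sqrt{R{\left(18,\left(-5\right) \left(-2\right) 4 \right)} + y} = \sqrt{18 \left(-5\right) \left(-2\right) 4 - 240} = \sqrt{18 \cdot 10 \cdot 4 - 240} = \sqrt{18 \cdot 40 - 240} = \sqrt{720 - 240} = \sqrt{480} = 4 \sqrt{30}$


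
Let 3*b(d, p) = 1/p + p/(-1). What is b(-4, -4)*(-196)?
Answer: -245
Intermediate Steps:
b(d, p) = -p/3 + 1/(3*p) (b(d, p) = (1/p + p/(-1))/3 = (1/p + p*(-1))/3 = (1/p - p)/3 = -p/3 + 1/(3*p))
b(-4, -4)*(-196) = ((1/3)*(1 - 1*(-4)**2)/(-4))*(-196) = ((1/3)*(-1/4)*(1 - 1*16))*(-196) = ((1/3)*(-1/4)*(1 - 16))*(-196) = ((1/3)*(-1/4)*(-15))*(-196) = (5/4)*(-196) = -245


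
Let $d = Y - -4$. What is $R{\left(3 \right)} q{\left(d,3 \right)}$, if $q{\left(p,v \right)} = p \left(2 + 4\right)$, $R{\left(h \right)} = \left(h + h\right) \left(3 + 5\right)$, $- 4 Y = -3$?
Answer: $1368$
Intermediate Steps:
$Y = \frac{3}{4}$ ($Y = \left(- \frac{1}{4}\right) \left(-3\right) = \frac{3}{4} \approx 0.75$)
$d = \frac{19}{4}$ ($d = \frac{3}{4} - -4 = \frac{3}{4} + 4 = \frac{19}{4} \approx 4.75$)
$R{\left(h \right)} = 16 h$ ($R{\left(h \right)} = 2 h 8 = 16 h$)
$q{\left(p,v \right)} = 6 p$ ($q{\left(p,v \right)} = p 6 = 6 p$)
$R{\left(3 \right)} q{\left(d,3 \right)} = 16 \cdot 3 \cdot 6 \cdot \frac{19}{4} = 48 \cdot \frac{57}{2} = 1368$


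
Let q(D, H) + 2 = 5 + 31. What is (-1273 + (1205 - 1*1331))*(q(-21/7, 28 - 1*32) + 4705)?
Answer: -6629861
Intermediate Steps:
q(D, H) = 34 (q(D, H) = -2 + (5 + 31) = -2 + 36 = 34)
(-1273 + (1205 - 1*1331))*(q(-21/7, 28 - 1*32) + 4705) = (-1273 + (1205 - 1*1331))*(34 + 4705) = (-1273 + (1205 - 1331))*4739 = (-1273 - 126)*4739 = -1399*4739 = -6629861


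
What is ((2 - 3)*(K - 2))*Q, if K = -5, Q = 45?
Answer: 315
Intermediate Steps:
((2 - 3)*(K - 2))*Q = ((2 - 3)*(-5 - 2))*45 = -1*(-7)*45 = 7*45 = 315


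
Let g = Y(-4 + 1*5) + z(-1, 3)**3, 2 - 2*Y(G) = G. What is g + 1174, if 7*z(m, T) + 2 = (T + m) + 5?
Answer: 805957/686 ≈ 1174.9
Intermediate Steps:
z(m, T) = 3/7 + T/7 + m/7 (z(m, T) = -2/7 + ((T + m) + 5)/7 = -2/7 + (5 + T + m)/7 = -2/7 + (5/7 + T/7 + m/7) = 3/7 + T/7 + m/7)
Y(G) = 1 - G/2
g = 593/686 (g = (1 - (-4 + 1*5)/2) + (3/7 + (1/7)*3 + (1/7)*(-1))**3 = (1 - (-4 + 5)/2) + (3/7 + 3/7 - 1/7)**3 = (1 - 1/2*1) + (5/7)**3 = (1 - 1/2) + 125/343 = 1/2 + 125/343 = 593/686 ≈ 0.86443)
g + 1174 = 593/686 + 1174 = 805957/686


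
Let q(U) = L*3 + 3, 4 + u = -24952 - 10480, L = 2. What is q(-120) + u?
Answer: -35427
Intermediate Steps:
u = -35436 (u = -4 + (-24952 - 10480) = -4 - 35432 = -35436)
q(U) = 9 (q(U) = 2*3 + 3 = 6 + 3 = 9)
q(-120) + u = 9 - 35436 = -35427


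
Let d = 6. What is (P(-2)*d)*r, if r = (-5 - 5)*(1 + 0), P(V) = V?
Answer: 120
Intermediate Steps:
r = -10 (r = -10*1 = -10)
(P(-2)*d)*r = -2*6*(-10) = -12*(-10) = 120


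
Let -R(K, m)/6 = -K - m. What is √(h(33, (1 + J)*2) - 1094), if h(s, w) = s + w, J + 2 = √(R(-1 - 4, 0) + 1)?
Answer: √(-1063 + 2*I*√29) ≈ 0.1652 + 32.604*I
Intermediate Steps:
R(K, m) = 6*K + 6*m (R(K, m) = -6*(-K - m) = 6*K + 6*m)
J = -2 + I*√29 (J = -2 + √((6*(-1 - 4) + 6*0) + 1) = -2 + √((6*(-5) + 0) + 1) = -2 + √((-30 + 0) + 1) = -2 + √(-30 + 1) = -2 + √(-29) = -2 + I*√29 ≈ -2.0 + 5.3852*I)
√(h(33, (1 + J)*2) - 1094) = √((33 + (1 + (-2 + I*√29))*2) - 1094) = √((33 + (-1 + I*√29)*2) - 1094) = √((33 + (-2 + 2*I*√29)) - 1094) = √((31 + 2*I*√29) - 1094) = √(-1063 + 2*I*√29)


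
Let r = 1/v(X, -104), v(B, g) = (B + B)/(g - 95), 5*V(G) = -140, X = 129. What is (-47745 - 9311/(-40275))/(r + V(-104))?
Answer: 165371168504/99653775 ≈ 1659.5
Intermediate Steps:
V(G) = -28 (V(G) = (1/5)*(-140) = -28)
v(B, g) = 2*B/(-95 + g) (v(B, g) = (2*B)/(-95 + g) = 2*B/(-95 + g))
r = -199/258 (r = 1/(2*129/(-95 - 104)) = 1/(2*129/(-199)) = 1/(2*129*(-1/199)) = 1/(-258/199) = -199/258 ≈ -0.77132)
(-47745 - 9311/(-40275))/(r + V(-104)) = (-47745 - 9311/(-40275))/(-199/258 - 28) = (-47745 - 9311*(-1/40275))/(-7423/258) = (-47745 + 9311/40275)*(-258/7423) = -1922920564/40275*(-258/7423) = 165371168504/99653775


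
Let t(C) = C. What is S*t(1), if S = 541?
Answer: 541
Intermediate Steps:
S*t(1) = 541*1 = 541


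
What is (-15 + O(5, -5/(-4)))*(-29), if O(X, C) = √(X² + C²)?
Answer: 435 - 145*√17/4 ≈ 285.54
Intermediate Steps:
O(X, C) = √(C² + X²)
(-15 + O(5, -5/(-4)))*(-29) = (-15 + √((-5/(-4))² + 5²))*(-29) = (-15 + √((-5*(-¼))² + 25))*(-29) = (-15 + √((5/4)² + 25))*(-29) = (-15 + √(25/16 + 25))*(-29) = (-15 + √(425/16))*(-29) = (-15 + 5*√17/4)*(-29) = 435 - 145*√17/4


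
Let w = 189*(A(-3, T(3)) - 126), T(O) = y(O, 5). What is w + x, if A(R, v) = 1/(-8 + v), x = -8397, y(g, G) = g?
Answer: -161244/5 ≈ -32249.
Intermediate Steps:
T(O) = O
w = -119259/5 (w = 189*(1/(-8 + 3) - 126) = 189*(1/(-5) - 126) = 189*(-⅕ - 126) = 189*(-631/5) = -119259/5 ≈ -23852.)
w + x = -119259/5 - 8397 = -161244/5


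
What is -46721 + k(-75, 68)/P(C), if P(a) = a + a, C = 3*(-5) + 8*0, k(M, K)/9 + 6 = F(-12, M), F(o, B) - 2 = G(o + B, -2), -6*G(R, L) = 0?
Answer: -233599/5 ≈ -46720.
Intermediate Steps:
G(R, L) = 0 (G(R, L) = -⅙*0 = 0)
F(o, B) = 2 (F(o, B) = 2 + 0 = 2)
k(M, K) = -36 (k(M, K) = -54 + 9*2 = -54 + 18 = -36)
C = -15 (C = -15 + 0 = -15)
P(a) = 2*a
-46721 + k(-75, 68)/P(C) = -46721 - 36/(2*(-15)) = -46721 - 36/(-30) = -46721 - 36*(-1/30) = -46721 + 6/5 = -233599/5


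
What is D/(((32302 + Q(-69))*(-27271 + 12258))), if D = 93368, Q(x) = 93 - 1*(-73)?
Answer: -23342/121860521 ≈ -0.00019155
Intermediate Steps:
Q(x) = 166 (Q(x) = 93 + 73 = 166)
D/(((32302 + Q(-69))*(-27271 + 12258))) = 93368/(((32302 + 166)*(-27271 + 12258))) = 93368/((32468*(-15013))) = 93368/(-487442084) = 93368*(-1/487442084) = -23342/121860521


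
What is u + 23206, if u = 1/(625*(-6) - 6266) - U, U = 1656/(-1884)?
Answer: 36493095523/1572512 ≈ 23207.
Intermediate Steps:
U = -138/157 (U = 1656*(-1/1884) = -138/157 ≈ -0.87898)
u = 1382051/1572512 (u = 1/(625*(-6) - 6266) - 1*(-138/157) = 1/(-3750 - 6266) + 138/157 = 1/(-10016) + 138/157 = -1/10016 + 138/157 = 1382051/1572512 ≈ 0.87888)
u + 23206 = 1382051/1572512 + 23206 = 36493095523/1572512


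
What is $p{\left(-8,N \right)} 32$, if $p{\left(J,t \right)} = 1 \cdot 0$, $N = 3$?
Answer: $0$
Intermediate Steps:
$p{\left(J,t \right)} = 0$
$p{\left(-8,N \right)} 32 = 0 \cdot 32 = 0$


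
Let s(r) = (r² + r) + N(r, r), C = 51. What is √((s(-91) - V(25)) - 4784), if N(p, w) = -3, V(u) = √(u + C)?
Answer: √(3403 - 2*√19) ≈ 58.260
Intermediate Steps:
V(u) = √(51 + u) (V(u) = √(u + 51) = √(51 + u))
s(r) = -3 + r + r² (s(r) = (r² + r) - 3 = (r + r²) - 3 = -3 + r + r²)
√((s(-91) - V(25)) - 4784) = √(((-3 - 91 + (-91)²) - √(51 + 25)) - 4784) = √(((-3 - 91 + 8281) - √76) - 4784) = √((8187 - 2*√19) - 4784) = √(3403 - 2*√19)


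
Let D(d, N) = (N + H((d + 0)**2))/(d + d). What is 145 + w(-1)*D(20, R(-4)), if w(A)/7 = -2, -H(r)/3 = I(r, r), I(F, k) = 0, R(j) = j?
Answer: 732/5 ≈ 146.40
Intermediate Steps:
H(r) = 0 (H(r) = -3*0 = 0)
w(A) = -14 (w(A) = 7*(-2) = -14)
D(d, N) = N/(2*d) (D(d, N) = (N + 0)/(d + d) = N/((2*d)) = N*(1/(2*d)) = N/(2*d))
145 + w(-1)*D(20, R(-4)) = 145 - 7*(-4)/20 = 145 - 14*(-1/10) = 145 + 7/5 = 732/5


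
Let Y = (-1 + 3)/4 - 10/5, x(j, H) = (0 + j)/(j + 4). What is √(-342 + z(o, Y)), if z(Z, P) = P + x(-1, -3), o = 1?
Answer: I*√12378/6 ≈ 18.543*I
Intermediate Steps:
x(j, H) = j/(4 + j)
Y = -3/2 (Y = 2*(¼) - 10*⅕ = ½ - 2 = -3/2 ≈ -1.5000)
z(Z, P) = -⅓ + P (z(Z, P) = P - 1/(4 - 1) = P - 1/3 = P - 1*⅓ = P - ⅓ = -⅓ + P)
√(-342 + z(o, Y)) = √(-342 + (-⅓ - 3/2)) = √(-342 - 11/6) = √(-2063/6) = I*√12378/6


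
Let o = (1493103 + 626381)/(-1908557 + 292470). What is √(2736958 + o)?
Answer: √7148211575091767994/1616087 ≈ 1654.4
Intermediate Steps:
o = -2119484/1616087 (o = 2119484/(-1616087) = 2119484*(-1/1616087) = -2119484/1616087 ≈ -1.3115)
√(2736958 + o) = √(2736958 - 2119484/1616087) = √(4423160123862/1616087) = √7148211575091767994/1616087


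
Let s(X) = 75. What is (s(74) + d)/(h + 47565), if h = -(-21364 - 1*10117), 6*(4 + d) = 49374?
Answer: 4150/39523 ≈ 0.10500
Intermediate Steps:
d = 8225 (d = -4 + (⅙)*49374 = -4 + 8229 = 8225)
h = 31481 (h = -(-21364 - 10117) = -1*(-31481) = 31481)
(s(74) + d)/(h + 47565) = (75 + 8225)/(31481 + 47565) = 8300/79046 = 8300*(1/79046) = 4150/39523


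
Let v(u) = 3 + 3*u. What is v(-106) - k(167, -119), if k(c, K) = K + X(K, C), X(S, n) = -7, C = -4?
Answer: -189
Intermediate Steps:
k(c, K) = -7 + K (k(c, K) = K - 7 = -7 + K)
v(-106) - k(167, -119) = (3 + 3*(-106)) - (-7 - 119) = (3 - 318) - 1*(-126) = -315 + 126 = -189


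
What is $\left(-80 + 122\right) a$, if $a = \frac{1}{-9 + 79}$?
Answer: $\frac{3}{5} \approx 0.6$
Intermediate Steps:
$a = \frac{1}{70} \approx 0.014286$
$\left(-80 + 122\right) a = \left(-80 + 122\right) \frac{1}{70} = 42 \cdot \frac{1}{70} = \frac{3}{5}$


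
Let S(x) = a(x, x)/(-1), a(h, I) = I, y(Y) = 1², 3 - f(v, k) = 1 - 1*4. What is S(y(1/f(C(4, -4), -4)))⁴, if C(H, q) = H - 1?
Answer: 1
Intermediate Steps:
C(H, q) = -1 + H
f(v, k) = 6 (f(v, k) = 3 - (1 - 1*4) = 3 - (1 - 4) = 3 - 1*(-3) = 3 + 3 = 6)
y(Y) = 1
S(x) = -x (S(x) = x/(-1) = -x)
S(y(1/f(C(4, -4), -4)))⁴ = (-1*1)⁴ = (-1)⁴ = 1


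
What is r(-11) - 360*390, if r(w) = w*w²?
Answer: -141731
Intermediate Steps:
r(w) = w³
r(-11) - 360*390 = (-11)³ - 360*390 = -1331 - 140400 = -141731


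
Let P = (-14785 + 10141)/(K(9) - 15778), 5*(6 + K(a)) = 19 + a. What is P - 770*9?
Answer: -136674585/19723 ≈ -6929.7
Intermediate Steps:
K(a) = -11/5 + a/5 (K(a) = -6 + (19 + a)/5 = -6 + (19/5 + a/5) = -11/5 + a/5)
P = 5805/19723 (P = (-14785 + 10141)/((-11/5 + (⅕)*9) - 15778) = -4644/((-11/5 + 9/5) - 15778) = -4644/(-⅖ - 15778) = -4644/(-78892/5) = -4644*(-5/78892) = 5805/19723 ≈ 0.29433)
P - 770*9 = 5805/19723 - 770*9 = 5805/19723 - 6930 = -136674585/19723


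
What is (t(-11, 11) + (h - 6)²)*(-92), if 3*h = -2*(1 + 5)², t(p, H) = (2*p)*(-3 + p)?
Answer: -111136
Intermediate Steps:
t(p, H) = 2*p*(-3 + p)
h = -24 (h = (-2*(1 + 5)²)/3 = (-2*6²)/3 = (-2*36)/3 = (⅓)*(-72) = -24)
(t(-11, 11) + (h - 6)²)*(-92) = (2*(-11)*(-3 - 11) + (-24 - 6)²)*(-92) = (2*(-11)*(-14) + (-30)²)*(-92) = (308 + 900)*(-92) = 1208*(-92) = -111136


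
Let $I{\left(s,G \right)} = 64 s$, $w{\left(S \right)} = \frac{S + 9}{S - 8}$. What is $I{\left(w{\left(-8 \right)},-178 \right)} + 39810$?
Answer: $39806$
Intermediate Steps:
$w{\left(S \right)} = \frac{9 + S}{-8 + S}$
$I{\left(w{\left(-8 \right)},-178 \right)} + 39810 = 64 \frac{9 - 8}{-8 - 8} + 39810 = 64 \frac{1}{-16} \cdot 1 + 39810 = 64 \left(\left(- \frac{1}{16}\right) 1\right) + 39810 = 64 \left(- \frac{1}{16}\right) + 39810 = -4 + 39810 = 39806$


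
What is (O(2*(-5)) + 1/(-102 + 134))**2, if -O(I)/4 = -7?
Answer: 804609/1024 ≈ 785.75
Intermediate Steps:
O(I) = 28 (O(I) = -4*(-7) = 28)
(O(2*(-5)) + 1/(-102 + 134))**2 = (28 + 1/(-102 + 134))**2 = (28 + 1/32)**2 = (897/32)**2 = 804609/1024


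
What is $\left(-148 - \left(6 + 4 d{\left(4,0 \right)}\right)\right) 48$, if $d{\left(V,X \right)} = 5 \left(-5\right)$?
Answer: $-2592$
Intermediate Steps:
$d{\left(V,X \right)} = -25$
$\left(-148 - \left(6 + 4 d{\left(4,0 \right)}\right)\right) 48 = \left(-148 - -94\right) 48 = \left(-148 + \left(-6 + 100\right)\right) 48 = \left(-148 + 94\right) 48 = \left(-54\right) 48 = -2592$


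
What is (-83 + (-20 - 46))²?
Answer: 22201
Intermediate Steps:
(-83 + (-20 - 46))² = (-83 - 66)² = (-149)² = 22201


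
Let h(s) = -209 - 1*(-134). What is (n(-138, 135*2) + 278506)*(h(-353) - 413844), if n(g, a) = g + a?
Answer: -115333562322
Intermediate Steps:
h(s) = -75 (h(s) = -209 + 134 = -75)
n(g, a) = a + g
(n(-138, 135*2) + 278506)*(h(-353) - 413844) = ((135*2 - 138) + 278506)*(-75 - 413844) = ((270 - 138) + 278506)*(-413919) = (132 + 278506)*(-413919) = 278638*(-413919) = -115333562322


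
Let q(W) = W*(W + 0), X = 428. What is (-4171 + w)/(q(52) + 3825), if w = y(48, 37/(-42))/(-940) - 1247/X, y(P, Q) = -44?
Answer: -419807517/656686820 ≈ -0.63928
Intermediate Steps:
w = -288337/100580 (w = -44/(-940) - 1247/428 = -44*(-1/940) - 1247*1/428 = 11/235 - 1247/428 = -288337/100580 ≈ -2.8667)
q(W) = W**2 (q(W) = W*W = W**2)
(-4171 + w)/(q(52) + 3825) = (-4171 - 288337/100580)/(52**2 + 3825) = -419807517/(100580*(2704 + 3825)) = -419807517/100580/6529 = -419807517/100580*1/6529 = -419807517/656686820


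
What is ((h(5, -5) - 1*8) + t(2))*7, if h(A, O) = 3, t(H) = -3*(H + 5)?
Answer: -182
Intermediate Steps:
t(H) = -15 - 3*H (t(H) = -3*(5 + H) = -15 - 3*H)
((h(5, -5) - 1*8) + t(2))*7 = ((3 - 1*8) + (-15 - 3*2))*7 = ((3 - 8) + (-15 - 6))*7 = (-5 - 21)*7 = -26*7 = -182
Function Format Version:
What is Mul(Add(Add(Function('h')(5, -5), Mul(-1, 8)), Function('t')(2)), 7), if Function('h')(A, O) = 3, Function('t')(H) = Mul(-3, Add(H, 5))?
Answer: -182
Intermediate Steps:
Function('t')(H) = Add(-15, Mul(-3, H)) (Function('t')(H) = Mul(-3, Add(5, H)) = Add(-15, Mul(-3, H)))
Mul(Add(Add(Function('h')(5, -5), Mul(-1, 8)), Function('t')(2)), 7) = Mul(Add(Add(3, Mul(-1, 8)), Add(-15, Mul(-3, 2))), 7) = Mul(Add(Add(3, -8), Add(-15, -6)), 7) = Mul(Add(-5, -21), 7) = Mul(-26, 7) = -182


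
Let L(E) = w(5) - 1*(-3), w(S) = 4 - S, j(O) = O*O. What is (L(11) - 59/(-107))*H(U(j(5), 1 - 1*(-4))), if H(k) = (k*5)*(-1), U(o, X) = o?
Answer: -34125/107 ≈ -318.93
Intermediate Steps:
j(O) = O²
L(E) = 2 (L(E) = (4 - 1*5) - 1*(-3) = (4 - 5) + 3 = -1 + 3 = 2)
H(k) = -5*k (H(k) = (5*k)*(-1) = -5*k)
(L(11) - 59/(-107))*H(U(j(5), 1 - 1*(-4))) = (2 - 59/(-107))*(-5*5²) = (2 - 59*(-1/107))*(-5*25) = (2 + 59/107)*(-125) = (273/107)*(-125) = -34125/107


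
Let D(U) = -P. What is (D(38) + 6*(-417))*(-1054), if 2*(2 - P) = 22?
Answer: 2627622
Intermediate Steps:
P = -9 (P = 2 - ½*22 = 2 - 11 = -9)
D(U) = 9 (D(U) = -1*(-9) = 9)
(D(38) + 6*(-417))*(-1054) = (9 + 6*(-417))*(-1054) = (9 - 2502)*(-1054) = -2493*(-1054) = 2627622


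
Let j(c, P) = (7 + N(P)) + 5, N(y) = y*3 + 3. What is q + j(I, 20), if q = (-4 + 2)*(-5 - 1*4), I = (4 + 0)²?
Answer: 93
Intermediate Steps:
I = 16 (I = 4² = 16)
N(y) = 3 + 3*y (N(y) = 3*y + 3 = 3 + 3*y)
q = 18 (q = -2*(-5 - 4) = -2*(-9) = 18)
j(c, P) = 15 + 3*P (j(c, P) = (7 + (3 + 3*P)) + 5 = (10 + 3*P) + 5 = 15 + 3*P)
q + j(I, 20) = 18 + (15 + 3*20) = 18 + (15 + 60) = 18 + 75 = 93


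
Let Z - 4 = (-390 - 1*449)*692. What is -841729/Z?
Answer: 841729/580584 ≈ 1.4498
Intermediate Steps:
Z = -580584 (Z = 4 + (-390 - 1*449)*692 = 4 + (-390 - 449)*692 = 4 - 839*692 = 4 - 580588 = -580584)
-841729/Z = -841729/(-580584) = -841729*(-1/580584) = 841729/580584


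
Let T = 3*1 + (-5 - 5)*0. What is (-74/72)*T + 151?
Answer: 1775/12 ≈ 147.92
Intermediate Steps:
T = 3 (T = 3 - 10*0 = 3 + 0 = 3)
(-74/72)*T + 151 = -74/72*3 + 151 = -74*1/72*3 + 151 = -37/36*3 + 151 = -37/12 + 151 = 1775/12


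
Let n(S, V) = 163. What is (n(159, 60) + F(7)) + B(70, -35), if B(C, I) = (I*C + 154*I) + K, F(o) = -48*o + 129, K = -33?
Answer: -7917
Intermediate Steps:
F(o) = 129 - 48*o
B(C, I) = -33 + 154*I + C*I (B(C, I) = (I*C + 154*I) - 33 = (C*I + 154*I) - 33 = (154*I + C*I) - 33 = -33 + 154*I + C*I)
(n(159, 60) + F(7)) + B(70, -35) = (163 + (129 - 48*7)) + (-33 + 154*(-35) + 70*(-35)) = (163 + (129 - 336)) + (-33 - 5390 - 2450) = (163 - 207) - 7873 = -44 - 7873 = -7917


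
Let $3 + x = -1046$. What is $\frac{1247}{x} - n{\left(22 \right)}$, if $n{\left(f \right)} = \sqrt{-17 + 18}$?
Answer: $- \frac{2296}{1049} \approx -2.1888$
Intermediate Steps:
$x = -1049$ ($x = -3 - 1046 = -1049$)
$n{\left(f \right)} = 1$ ($n{\left(f \right)} = \sqrt{1} = 1$)
$\frac{1247}{x} - n{\left(22 \right)} = \frac{1247}{-1049} - 1 = 1247 \left(- \frac{1}{1049}\right) - 1 = - \frac{1247}{1049} - 1 = - \frac{2296}{1049}$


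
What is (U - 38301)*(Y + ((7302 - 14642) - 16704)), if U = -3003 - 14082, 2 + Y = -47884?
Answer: 3983914980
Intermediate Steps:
Y = -47886 (Y = -2 - 47884 = -47886)
U = -17085
(U - 38301)*(Y + ((7302 - 14642) - 16704)) = (-17085 - 38301)*(-47886 + ((7302 - 14642) - 16704)) = -55386*(-47886 + (-7340 - 16704)) = -55386*(-47886 - 24044) = -55386*(-71930) = 3983914980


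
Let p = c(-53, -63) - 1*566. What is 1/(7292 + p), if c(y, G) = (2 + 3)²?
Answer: 1/6751 ≈ 0.00014813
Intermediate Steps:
c(y, G) = 25 (c(y, G) = 5² = 25)
p = -541 (p = 25 - 1*566 = 25 - 566 = -541)
1/(7292 + p) = 1/(7292 - 541) = 1/6751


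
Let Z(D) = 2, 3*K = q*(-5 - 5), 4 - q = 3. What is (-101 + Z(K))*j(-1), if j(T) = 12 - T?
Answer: -1287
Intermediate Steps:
q = 1 (q = 4 - 1*3 = 4 - 3 = 1)
K = -10/3 (K = (1*(-5 - 5))/3 = (1*(-10))/3 = (1/3)*(-10) = -10/3 ≈ -3.3333)
(-101 + Z(K))*j(-1) = (-101 + 2)*(12 - 1*(-1)) = -99*(12 + 1) = -99*13 = -1287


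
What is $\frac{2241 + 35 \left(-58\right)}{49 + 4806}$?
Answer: $\frac{211}{4855} \approx 0.04346$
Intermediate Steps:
$\frac{2241 + 35 \left(-58\right)}{49 + 4806} = \frac{2241 - 2030}{4855} = 211 \cdot \frac{1}{4855} = \frac{211}{4855}$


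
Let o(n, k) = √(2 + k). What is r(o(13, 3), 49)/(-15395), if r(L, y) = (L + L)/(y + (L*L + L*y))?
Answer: -98/27985031 + 108*√5/139925155 ≈ -1.7760e-6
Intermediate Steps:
r(L, y) = 2*L/(y + L² + L*y) (r(L, y) = (2*L)/(y + (L² + L*y)) = (2*L)/(y + L² + L*y) = 2*L/(y + L² + L*y))
r(o(13, 3), 49)/(-15395) = (2*√(2 + 3)/(49 + (√(2 + 3))² + √(2 + 3)*49))/(-15395) = (2*√5/(49 + (√5)² + √5*49))*(-1/15395) = (2*√5/(49 + 5 + 49*√5))*(-1/15395) = (2*√5/(54 + 49*√5))*(-1/15395) = -2*√5/(15395*(54 + 49*√5))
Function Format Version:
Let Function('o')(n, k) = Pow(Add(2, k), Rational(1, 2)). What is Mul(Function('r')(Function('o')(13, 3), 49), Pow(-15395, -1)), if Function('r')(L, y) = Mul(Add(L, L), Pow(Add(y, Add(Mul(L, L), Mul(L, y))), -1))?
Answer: Add(Rational(-98, 27985031), Mul(Rational(108, 139925155), Pow(5, Rational(1, 2)))) ≈ -1.7760e-6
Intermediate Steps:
Function('r')(L, y) = Mul(2, L, Pow(Add(y, Pow(L, 2), Mul(L, y)), -1)) (Function('r')(L, y) = Mul(Mul(2, L), Pow(Add(y, Add(Pow(L, 2), Mul(L, y))), -1)) = Mul(Mul(2, L), Pow(Add(y, Pow(L, 2), Mul(L, y)), -1)) = Mul(2, L, Pow(Add(y, Pow(L, 2), Mul(L, y)), -1)))
Mul(Function('r')(Function('o')(13, 3), 49), Pow(-15395, -1)) = Mul(Mul(2, Pow(Add(2, 3), Rational(1, 2)), Pow(Add(49, Pow(Pow(Add(2, 3), Rational(1, 2)), 2), Mul(Pow(Add(2, 3), Rational(1, 2)), 49)), -1)), Pow(-15395, -1)) = Mul(Mul(2, Pow(5, Rational(1, 2)), Pow(Add(49, Pow(Pow(5, Rational(1, 2)), 2), Mul(Pow(5, Rational(1, 2)), 49)), -1)), Rational(-1, 15395)) = Mul(Mul(2, Pow(5, Rational(1, 2)), Pow(Add(49, 5, Mul(49, Pow(5, Rational(1, 2)))), -1)), Rational(-1, 15395)) = Mul(Mul(2, Pow(5, Rational(1, 2)), Pow(Add(54, Mul(49, Pow(5, Rational(1, 2)))), -1)), Rational(-1, 15395)) = Mul(Rational(-2, 15395), Pow(5, Rational(1, 2)), Pow(Add(54, Mul(49, Pow(5, Rational(1, 2)))), -1))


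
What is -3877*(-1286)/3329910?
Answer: 2492911/1664955 ≈ 1.4973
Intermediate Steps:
-3877*(-1286)/3329910 = 4985822*(1/3329910) = 2492911/1664955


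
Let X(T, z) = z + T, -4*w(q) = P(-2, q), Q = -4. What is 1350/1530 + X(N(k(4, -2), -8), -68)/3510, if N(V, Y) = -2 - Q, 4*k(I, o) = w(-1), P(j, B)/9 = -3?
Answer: 8588/9945 ≈ 0.86355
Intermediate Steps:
P(j, B) = -27 (P(j, B) = 9*(-3) = -27)
w(q) = 27/4 (w(q) = -¼*(-27) = 27/4)
k(I, o) = 27/16 (k(I, o) = (¼)*(27/4) = 27/16)
N(V, Y) = 2 (N(V, Y) = -2 - 1*(-4) = -2 + 4 = 2)
X(T, z) = T + z
1350/1530 + X(N(k(4, -2), -8), -68)/3510 = 1350/1530 + (2 - 68)/3510 = 1350*(1/1530) - 66*1/3510 = 15/17 - 11/585 = 8588/9945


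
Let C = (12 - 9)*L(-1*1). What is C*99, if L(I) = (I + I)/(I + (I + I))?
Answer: 198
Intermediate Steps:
L(I) = ⅔ (L(I) = (2*I)/(I + 2*I) = (2*I)/((3*I)) = (2*I)*(1/(3*I)) = ⅔)
C = 2 (C = (12 - 9)*(⅔) = 3*(⅔) = 2)
C*99 = 2*99 = 198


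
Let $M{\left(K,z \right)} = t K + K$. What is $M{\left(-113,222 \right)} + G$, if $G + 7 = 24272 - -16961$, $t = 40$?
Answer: $36593$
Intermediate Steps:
$M{\left(K,z \right)} = 41 K$ ($M{\left(K,z \right)} = 40 K + K = 41 K$)
$G = 41226$ ($G = -7 + \left(24272 - -16961\right) = -7 + \left(24272 + 16961\right) = -7 + 41233 = 41226$)
$M{\left(-113,222 \right)} + G = 41 \left(-113\right) + 41226 = -4633 + 41226 = 36593$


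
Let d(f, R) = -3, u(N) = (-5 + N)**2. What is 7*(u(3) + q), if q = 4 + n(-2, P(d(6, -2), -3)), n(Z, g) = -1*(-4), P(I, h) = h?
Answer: 84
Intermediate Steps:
n(Z, g) = 4
q = 8 (q = 4 + 4 = 8)
7*(u(3) + q) = 7*((-5 + 3)**2 + 8) = 7*((-2)**2 + 8) = 7*(4 + 8) = 7*12 = 84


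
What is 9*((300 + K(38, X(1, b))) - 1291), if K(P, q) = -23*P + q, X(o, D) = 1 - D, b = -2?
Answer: -16758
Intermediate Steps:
K(P, q) = q - 23*P
9*((300 + K(38, X(1, b))) - 1291) = 9*((300 + ((1 - 1*(-2)) - 23*38)) - 1291) = 9*((300 + ((1 + 2) - 874)) - 1291) = 9*((300 + (3 - 874)) - 1291) = 9*((300 - 871) - 1291) = 9*(-571 - 1291) = 9*(-1862) = -16758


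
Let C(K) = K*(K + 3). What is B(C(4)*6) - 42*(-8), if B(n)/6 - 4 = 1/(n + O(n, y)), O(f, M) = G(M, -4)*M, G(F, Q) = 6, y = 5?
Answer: 11881/33 ≈ 360.03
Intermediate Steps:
O(f, M) = 6*M
C(K) = K*(3 + K)
B(n) = 24 + 6/(30 + n) (B(n) = 24 + 6/(n + 6*5) = 24 + 6/(n + 30) = 24 + 6/(30 + n))
B(C(4)*6) - 42*(-8) = 6*(121 + 4*((4*(3 + 4))*6))/(30 + (4*(3 + 4))*6) - 42*(-8) = 6*(121 + 4*((4*7)*6))/(30 + (4*7)*6) + 336 = 6*(121 + 4*(28*6))/(30 + 28*6) + 336 = 6*(121 + 4*168)/(30 + 168) + 336 = 6*(121 + 672)/198 + 336 = 6*(1/198)*793 + 336 = 793/33 + 336 = 11881/33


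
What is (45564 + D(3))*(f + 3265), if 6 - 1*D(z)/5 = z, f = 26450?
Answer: 1354379985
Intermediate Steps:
D(z) = 30 - 5*z
(45564 + D(3))*(f + 3265) = (45564 + (30 - 5*3))*(26450 + 3265) = (45564 + (30 - 15))*29715 = (45564 + 15)*29715 = 45579*29715 = 1354379985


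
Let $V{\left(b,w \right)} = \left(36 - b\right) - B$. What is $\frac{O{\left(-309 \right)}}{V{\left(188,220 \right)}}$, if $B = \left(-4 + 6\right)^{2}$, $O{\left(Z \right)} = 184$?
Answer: $- \frac{46}{39} \approx -1.1795$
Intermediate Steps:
$B = 4$ ($B = 2^{2} = 4$)
$V{\left(b,w \right)} = 32 - b$ ($V{\left(b,w \right)} = \left(36 - b\right) - 4 = 32 - b$)
$\frac{O{\left(-309 \right)}}{V{\left(188,220 \right)}} = \frac{184}{32 - 188} = \frac{184}{-156} = 184 \left(- \frac{1}{156}\right) = - \frac{46}{39}$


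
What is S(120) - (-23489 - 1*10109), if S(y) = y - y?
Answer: 33598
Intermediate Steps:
S(y) = 0
S(120) - (-23489 - 1*10109) = 0 - (-23489 - 1*10109) = 0 - (-23489 - 10109) = 0 - 1*(-33598) = 0 + 33598 = 33598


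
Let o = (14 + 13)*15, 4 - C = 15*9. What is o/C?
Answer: -405/131 ≈ -3.0916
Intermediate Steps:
C = -131 (C = 4 - 15*9 = 4 - 1*135 = 4 - 135 = -131)
o = 405 (o = 27*15 = 405)
o/C = 405/(-131) = 405*(-1/131) = -405/131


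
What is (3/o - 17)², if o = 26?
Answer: 192721/676 ≈ 285.09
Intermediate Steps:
(3/o - 17)² = (3/26 - 17)² = (-439/26)² = 192721/676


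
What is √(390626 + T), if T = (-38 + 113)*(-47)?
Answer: √387101 ≈ 622.17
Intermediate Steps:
T = -3525 (T = 75*(-47) = -3525)
√(390626 + T) = √(390626 - 3525) = √387101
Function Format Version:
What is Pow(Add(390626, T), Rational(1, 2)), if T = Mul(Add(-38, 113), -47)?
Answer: Pow(387101, Rational(1, 2)) ≈ 622.17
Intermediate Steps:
T = -3525 (T = Mul(75, -47) = -3525)
Pow(Add(390626, T), Rational(1, 2)) = Pow(Add(390626, -3525), Rational(1, 2)) = Pow(387101, Rational(1, 2))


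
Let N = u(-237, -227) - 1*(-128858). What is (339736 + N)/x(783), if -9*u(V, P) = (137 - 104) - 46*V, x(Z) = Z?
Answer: 51931/87 ≈ 596.91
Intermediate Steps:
u(V, P) = -11/3 + 46*V/9 (u(V, P) = -((137 - 104) - 46*V)/9 = -(33 - 46*V)/9 = -11/3 + 46*V/9)
N = 127643 (N = (-11/3 + (46/9)*(-237)) - 1*(-128858) = (-11/3 - 3634/3) + 128858 = -1215 + 128858 = 127643)
(339736 + N)/x(783) = (339736 + 127643)/783 = 467379*(1/783) = 51931/87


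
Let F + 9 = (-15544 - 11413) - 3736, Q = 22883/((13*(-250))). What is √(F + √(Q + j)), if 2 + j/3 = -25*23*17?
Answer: √(-518863800 + 26*I*√12395322290)/130 ≈ 0.48877 + 175.22*I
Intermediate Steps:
j = -29331 (j = -6 + 3*(-25*23*17) = -6 + 3*(-575*17) = -6 + 3*(-9775) = -6 - 29325 = -29331)
Q = -22883/3250 (Q = 22883/(-3250) = 22883*(-1/3250) = -22883/3250 ≈ -7.0409)
F = -30702 (F = -9 + ((-15544 - 11413) - 3736) = -9 + (-26957 - 3736) = -9 - 30693 = -30702)
√(F + √(Q + j)) = √(-30702 + √(-22883/3250 - 29331)) = √(-30702 + √(-95348633/3250)) = √(-30702 + I*√12395322290/650)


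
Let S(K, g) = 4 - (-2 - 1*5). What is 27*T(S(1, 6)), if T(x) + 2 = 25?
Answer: 621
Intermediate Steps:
S(K, g) = 11 (S(K, g) = 4 - (-2 - 5) = 4 - 1*(-7) = 4 + 7 = 11)
T(x) = 23 (T(x) = -2 + 25 = 23)
27*T(S(1, 6)) = 27*23 = 621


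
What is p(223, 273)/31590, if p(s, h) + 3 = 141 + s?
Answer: 361/31590 ≈ 0.011428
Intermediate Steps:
p(s, h) = 138 + s (p(s, h) = -3 + (141 + s) = 138 + s)
p(223, 273)/31590 = (138 + 223)/31590 = 361*(1/31590) = 361/31590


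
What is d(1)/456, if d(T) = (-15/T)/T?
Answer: -5/152 ≈ -0.032895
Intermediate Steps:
d(T) = -15/T²
d(1)/456 = -15/1²/456 = -15*1*(1/456) = -15*1/456 = -5/152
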